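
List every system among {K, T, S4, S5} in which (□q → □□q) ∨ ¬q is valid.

T-tableau for the negation ¬((□q → □□q) ∨ ¬q):
1. ¬((□q → □□q) ∨ ¬q), w0
2. ¬(□q → □□q), w0
3. q, w0
4. □q, w0
5. ¬□□q, w0
6. ¬□q, w1
7. q, w1
8. ¬q, w2
Accessibility: w0Rw0, w0Rw1, w1Rw1, w1Rw2, w2Rw2
Complete open branch: countermodel on a T-frame, so not valid in T, nor in K (the same frame is also a K-frame).
S4-tableau for the negation ¬((□q → □□q) ∨ ¬q):
1. ¬((□q → □□q) ∨ ¬q), w0
2. ¬(□q → □□q), w0
3. q, w0
4. □q, w0
5. ¬□□q, w0
6. ¬□q, w1
7. q, w1
8. ¬q, w2
9. q, w2
Accessibility: w0Rw0, w0Rw1, w0Rw2, w1Rw1, w1Rw2, w2Rw2
Branch closes: q and ¬q both at w2.
Every branch closes (one shown): valid in S4, hence also in S5 (every theorem of S4 is a theorem of S5).

S4, S5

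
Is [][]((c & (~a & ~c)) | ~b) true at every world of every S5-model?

Tableau for the negation ~[][]((c & (~a & ~c)) | ~b):
1. ~[][]((c & (~a & ~c)) | ~b), u
2. ~[]((c & (~a & ~c)) | ~b), v
3. ~((c & (~a & ~c)) | ~b), w
4. ~(c & (~a & ~c)), w
5. b, w
6. ~(~a & ~c), w
7. c, w
Accessibility: uRu, uRv, uRw, vRu, vRv, vRw, wRu, wRv, wRw
The negation has an open branch (countermodel exists).

No, not valid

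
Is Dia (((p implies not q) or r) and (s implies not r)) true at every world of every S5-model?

Not valid

Tableau for the negation not Dia (((p implies not q) or r) and (s implies not r)):
1. not Dia (((p implies not q) or r) and (s implies not r)), w0
2. not (((p implies not q) or r) and (s implies not r)), w0   [neg-Dia-rule on 1 via w0Rw0]
3. not (s implies not r), w0   [neg-and-rule on 2 (branches; this branch)]
4. s, w0   [neg-implies-rule on 3]
5. r, w0   [neg-implies-rule on 3]
Accessibility: w0Rw0
The negation has an open branch (countermodel exists).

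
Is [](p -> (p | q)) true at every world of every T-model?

Valid in T

Tableau for the negation ~[](p -> (p | q)):
1. ~[](p -> (p | q)), w0
2. ~(p -> (p | q)), w1   [~[]-rule on 1: fresh world w1, w0Rw1]
3. p, w1   [~->-rule on 2]
4. ~(p | q), w1   [~->-rule on 2]
5. ~p, w1   [~|-rule on 4]
6. ~q, w1   [~|-rule on 4]
Accessibility: w0Rw0, w0Rw1, w1Rw1
Branch closes: p and ~p both at w1.
Every branch of the negation's tableau closes; the branch above is one of them.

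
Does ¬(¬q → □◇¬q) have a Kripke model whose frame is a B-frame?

1. ¬(¬q → □◇¬q), 0
2. ¬q, 0
3. ¬□◇¬q, 0
4. ¬◇¬q, 1
5. q, 0
Accessibility: 0R0, 0R1, 1R0, 1R1
Branch closes: q and ¬q both at 0.
All branches of the tableau close; one closing branch shown above.

No, unsatisfiable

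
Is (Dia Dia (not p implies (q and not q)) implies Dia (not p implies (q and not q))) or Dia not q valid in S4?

Yes, valid

Tableau for the negation not ((Dia Dia (not p implies (q and not q)) implies Dia (not p implies (q and not q))) or Dia not q):
1. not ((Dia Dia (not p implies (q and not q)) implies Dia (not p implies (q and not q))) or Dia not q), 0
2. not (Dia Dia (not p implies (q and not q)) implies Dia (not p implies (q and not q))), 0
3. not Dia not q, 0
4. Dia Dia (not p implies (q and not q)), 0
5. not Dia (not p implies (q and not q)), 0
6. q, 0
7. not (not p implies (q and not q)), 0
8. not p, 0
9. not (q and not q), 0
10. Dia (not p implies (q and not q)), 1
11. q, 1
12. not (not p implies (q and not q)), 1
13. not p, 1
14. not (q and not q), 1
15. not p implies (q and not q), 2
16. q, 2
17. not (not p implies (q and not q)), 2
18. not p, 2
19. not (q and not q), 2
20. q and not q, 2
21. not q, 2
Accessibility: 0R0, 0R1, 0R2, 1R1, 1R2, 2R2
Branch closes: q and not q both at 2.
Every branch of the negation's tableau closes; the branch above is one of them.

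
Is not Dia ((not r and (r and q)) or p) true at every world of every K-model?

Tableau for the negation Dia ((not r and (r and q)) or p):
1. Dia ((not r and (r and q)) or p), u
2. (not r and (r and q)) or p, v   [Dia-rule on 1: fresh world v, uRv]
3. p, v   [or-rule on 2 (branches; this branch)]
Accessibility: uRv
The negation has an open branch (countermodel exists).

Not valid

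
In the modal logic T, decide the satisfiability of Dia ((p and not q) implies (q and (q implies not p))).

Satisfiable

1. Dia ((p and not q) implies (q and (q implies not p))), u
2. (p and not q) implies (q and (q implies not p)), v   [Dia-rule on 1: fresh world v, uRv]
3. q and (q implies not p), v   [implies-rule on 2 (branches; this branch)]
4. q, v   [and-rule on 3]
5. q implies not p, v   [and-rule on 3]
6. not p, v   [implies-rule on 5 (branches; this branch)]
Accessibility: uRu, uRv, vRv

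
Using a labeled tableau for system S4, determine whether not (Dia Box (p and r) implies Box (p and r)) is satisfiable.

1. not (Dia Box (p and r) implies Box (p and r)), w0
2. Dia Box (p and r), w0   [neg-implies-rule on 1]
3. not Box (p and r), w0   [neg-implies-rule on 1]
4. Box (p and r), w1   [Dia-rule on 2: fresh world w1, w0Rw1]
5. p and r, w1   [Box-rule on 4 via w1Rw1]
6. p, w1   [and-rule on 5]
7. r, w1   [and-rule on 5]
8. not (p and r), w2   [neg-Box-rule on 3: fresh world w2, w0Rw2]
9. not r, w2   [neg-and-rule on 8 (branches; this branch)]
Accessibility: w0Rw0, w0Rw1, w0Rw2, w1Rw1, w2Rw2

Satisfiable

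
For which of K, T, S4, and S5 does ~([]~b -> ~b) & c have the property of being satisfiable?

K

T-tableau for the formula:
1. ~([]~b -> ~b) & c, u
2. ~([]~b -> ~b), u   [&-rule on 1]
3. c, u   [&-rule on 1]
4. []~b, u   [~->-rule on 2]
5. b, u   [~->-rule on 2]
6. ~b, u   [[]-rule on 4 via uRu]
Accessibility: uRu
Branch closes: b and ~b both at u.
Every branch closes (one shown): unsatisfiable in T, hence also in S4, S5 (every S4/S5-frame is a T-frame).
K-tableau for the formula:
1. ~([]~b -> ~b) & c, u
2. ~([]~b -> ~b), u   [&-rule on 1]
3. c, u   [&-rule on 1]
4. []~b, u   [~->-rule on 2]
5. b, u   [~->-rule on 2]
Complete open branch: satisfiable in K.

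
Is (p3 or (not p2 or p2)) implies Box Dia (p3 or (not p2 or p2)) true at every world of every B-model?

Tableau for the negation not ((p3 or (not p2 or p2)) implies Box Dia (p3 or (not p2 or p2))):
1. not ((p3 or (not p2 or p2)) implies Box Dia (p3 or (not p2 or p2))), u
2. p3 or (not p2 or p2), u
3. not Box Dia (p3 or (not p2 or p2)), u
4. not p2 or p2, u
5. p2, u
6. not Dia (p3 or (not p2 or p2)), v
7. not (p3 or (not p2 or p2)), u
8. not p3, u
9. not (not p2 or p2), u
10. not p2, u
Accessibility: uRu, uRv, vRu, vRv
Branch closes: p2 and not p2 both at u.
All branches of the negation close; one closing branch shown above.

Valid in B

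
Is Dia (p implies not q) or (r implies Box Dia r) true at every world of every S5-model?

Tableau for the negation not (Dia (p implies not q) or (r implies Box Dia r)):
1. not (Dia (p implies not q) or (r implies Box Dia r)), w0
2. not Dia (p implies not q), w0
3. not (r implies Box Dia r), w0
4. r, w0
5. not Box Dia r, w0
6. not (p implies not q), w0
7. p, w0
8. q, w0
9. not Dia r, w1
10. not (p implies not q), w1
11. p, w1
12. q, w1
13. not r, w0
Accessibility: w0Rw0, w0Rw1, w1Rw0, w1Rw1
Branch closes: r and not r both at w0.
All branches of the negation close; one closing branch shown above.

Yes, valid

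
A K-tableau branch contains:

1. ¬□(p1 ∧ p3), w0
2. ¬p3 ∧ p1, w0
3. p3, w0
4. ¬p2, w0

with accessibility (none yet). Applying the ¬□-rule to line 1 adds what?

a fresh world w1 with w0Rw1, and ¬(p1 ∧ p3) at w1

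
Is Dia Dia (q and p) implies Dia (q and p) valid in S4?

Valid

Tableau for the negation not (Dia Dia (q and p) implies Dia (q and p)):
1. not (Dia Dia (q and p) implies Dia (q and p)), 0
2. Dia Dia (q and p), 0   [neg-implies-rule on 1]
3. not Dia (q and p), 0   [neg-implies-rule on 1]
4. not (q and p), 0   [neg-Dia-rule on 3 via 0R0]
5. not p, 0   [neg-and-rule on 4 (branches; this branch)]
6. Dia (q and p), 1   [Dia-rule on 2: fresh world 1, 0R1]
7. not (q and p), 1   [neg-Dia-rule on 3 via 0R1]
8. not p, 1   [neg-and-rule on 7 (branches; this branch)]
9. q and p, 2   [Dia-rule on 6: fresh world 2, 1R2]
10. q, 2   [and-rule on 9]
11. p, 2   [and-rule on 9]
12. not (q and p), 2   [neg-Dia-rule on 3 via 0R2]
13. not p, 2   [neg-and-rule on 12 (branches; this branch)]
Accessibility: 0R0, 0R1, 0R2, 1R1, 1R2, 2R2
Branch closes: p and not p both at 2.
All branches of the negation close; one closing branch shown above.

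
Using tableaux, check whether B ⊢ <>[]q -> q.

Tableau for the negation ~(<>[]q -> q):
1. ~(<>[]q -> q), u
2. <>[]q, u
3. ~q, u
4. []q, v
5. q, u
Accessibility: uRu, uRv, vRu, vRv
Branch closes: q and ~q both at u.
All branches of the negation close; one closing branch shown above.

Valid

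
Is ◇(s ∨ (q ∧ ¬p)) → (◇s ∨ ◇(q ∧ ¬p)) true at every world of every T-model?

Tableau for the negation ¬(◇(s ∨ (q ∧ ¬p)) → (◇s ∨ ◇(q ∧ ¬p))):
1. ¬(◇(s ∨ (q ∧ ¬p)) → (◇s ∨ ◇(q ∧ ¬p))), w0
2. ◇(s ∨ (q ∧ ¬p)), w0   [¬→-rule on 1]
3. ¬(◇s ∨ ◇(q ∧ ¬p)), w0   [¬→-rule on 1]
4. ¬◇s, w0   [¬∨-rule on 3]
5. ¬◇(q ∧ ¬p), w0   [¬∨-rule on 3]
6. ¬s, w0   [¬◇-rule on 4 via w0Rw0]
7. ¬(q ∧ ¬p), w0   [¬◇-rule on 5 via w0Rw0]
8. p, w0   [¬∧-rule on 7 (branches; this branch)]
9. s ∨ (q ∧ ¬p), w1   [◇-rule on 2: fresh world w1, w0Rw1]
10. ¬s, w1   [¬◇-rule on 4 via w0Rw1]
11. ¬(q ∧ ¬p), w1   [¬◇-rule on 5 via w0Rw1]
12. q ∧ ¬p, w1   [∨-rule on 9 (branches; this branch)]
13. q, w1   [∧-rule on 12]
14. ¬p, w1   [∧-rule on 12]
15. p, w1   [¬∧-rule on 11 (branches; this branch)]
Accessibility: w0Rw0, w0Rw1, w1Rw1
Branch closes: p and ¬p both at w1.
Every branch of the negation's tableau closes; the branch above is one of them.

Valid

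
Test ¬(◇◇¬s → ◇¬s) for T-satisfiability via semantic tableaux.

Satisfiable

1. ¬(◇◇¬s → ◇¬s), w0
2. ◇◇¬s, w0
3. ¬◇¬s, w0
4. s, w0
5. ◇¬s, w1
6. s, w1
7. ¬s, w2
Accessibility: w0Rw0, w0Rw1, w1Rw1, w1Rw2, w2Rw2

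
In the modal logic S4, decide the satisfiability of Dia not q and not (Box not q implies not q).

No, unsatisfiable

1. Dia not q and not (Box not q implies not q), w0
2. Dia not q, w0   [and-rule on 1]
3. not (Box not q implies not q), w0   [and-rule on 1]
4. Box not q, w0   [neg-implies-rule on 3]
5. q, w0   [neg-implies-rule on 3]
6. not q, w0   [Box-rule on 4 via w0Rw0]
Accessibility: w0Rw0
Branch closes: q and not q both at w0.
(One branch shown.) All branches close.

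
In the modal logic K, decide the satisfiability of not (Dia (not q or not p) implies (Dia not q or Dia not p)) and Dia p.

No, unsatisfiable

1. not (Dia (not q or not p) implies (Dia not q or Dia not p)) and Dia p, w0
2. not (Dia (not q or not p) implies (Dia not q or Dia not p)), w0   [and-rule on 1]
3. Dia p, w0   [and-rule on 1]
4. Dia (not q or not p), w0   [neg-implies-rule on 2]
5. not (Dia not q or Dia not p), w0   [neg-implies-rule on 2]
6. not Dia not q, w0   [neg-or-rule on 5]
7. not Dia not p, w0   [neg-or-rule on 5]
8. p, w1   [Dia-rule on 3: fresh world w1, w0Rw1]
9. q, w1   [neg-Dia-rule on 6 via w0Rw1]
10. not q or not p, w2   [Dia-rule on 4: fresh world w2, w0Rw2]
11. q, w2   [neg-Dia-rule on 6 via w0Rw2]
12. p, w2   [neg-Dia-rule on 7 via w0Rw2]
13. not p, w2   [or-rule on 10 (branches; this branch)]
Accessibility: w0Rw1, w0Rw2
Branch closes: p and not p both at w2.
Every branch closes; the branch above is one of them.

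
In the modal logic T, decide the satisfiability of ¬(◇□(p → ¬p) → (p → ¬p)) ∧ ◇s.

1. ¬(◇□(p → ¬p) → (p → ¬p)) ∧ ◇s, 0
2. ¬(◇□(p → ¬p) → (p → ¬p)), 0
3. ◇s, 0
4. ◇□(p → ¬p), 0
5. ¬(p → ¬p), 0
6. p, 0
7. s, 1
8. □(p → ¬p), 2
9. p → ¬p, 2
10. ¬p, 2
Accessibility: 0R0, 0R1, 0R2, 1R1, 2R2

Yes, satisfiable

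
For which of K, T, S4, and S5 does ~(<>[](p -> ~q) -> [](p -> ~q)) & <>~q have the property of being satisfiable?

S5-tableau for the formula:
1. ~(<>[](p -> ~q) -> [](p -> ~q)) & <>~q, u
2. ~(<>[](p -> ~q) -> [](p -> ~q)), u   [&-rule on 1]
3. <>~q, u   [&-rule on 1]
4. <>[](p -> ~q), u   [~->-rule on 2]
5. ~[](p -> ~q), u   [~->-rule on 2]
6. ~q, v   [<>-rule on 3: fresh world v, uRv]
7. [](p -> ~q), w   [<>-rule on 4: fresh world w, uRw]
8. p -> ~q, u   [[]-rule on 7 via wRu]
9. p -> ~q, v   [[]-rule on 7 via wRv]
10. p -> ~q, w   [[]-rule on 7 via wRw]
11. ~q, u   [->-rule on 8 (branches; this branch)]
12. ~q, w   [->-rule on 10 (branches; this branch)]
13. ~(p -> ~q), x   [~[]-rule on 5: fresh world x, uRx]
14. p, x   [~->-rule on 13]
15. q, x   [~->-rule on 13]
16. p -> ~q, x   [[]-rule on 7 via wRx]
17. ~q, x   [->-rule on 16 (branches; this branch)]
Accessibility: uRu, uRv, uRw, uRx, vRu, vRv, vRw, vRx, wRu, wRv, wRw, wRx, xRu, xRv, xRw, xRx
Branch closes: q and ~q both at x.
Every branch closes (one shown): unsatisfiable in S5.
S4-tableau for the formula:
1. ~(<>[](p -> ~q) -> [](p -> ~q)) & <>~q, u
2. ~(<>[](p -> ~q) -> [](p -> ~q)), u   [&-rule on 1]
3. <>~q, u   [&-rule on 1]
4. <>[](p -> ~q), u   [~->-rule on 2]
5. ~[](p -> ~q), u   [~->-rule on 2]
6. ~q, v   [<>-rule on 3: fresh world v, uRv]
7. [](p -> ~q), w   [<>-rule on 4: fresh world w, uRw]
8. p -> ~q, w   [[]-rule on 7 via wRw]
9. ~q, w   [->-rule on 8 (branches; this branch)]
10. ~(p -> ~q), x   [~[]-rule on 5: fresh world x, uRx]
11. p, x   [~->-rule on 10]
12. q, x   [~->-rule on 10]
Accessibility: uRu, uRv, uRw, uRx, vRv, wRw, xRx
Complete open branch: satisfiable in S4, hence also in K, T (this S4-model is also a K-model and a T-model).

K, T, S4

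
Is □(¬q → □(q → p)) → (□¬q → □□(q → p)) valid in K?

Yes, valid

Tableau for the negation ¬(□(¬q → □(q → p)) → (□¬q → □□(q → p))):
1. ¬(□(¬q → □(q → p)) → (□¬q → □□(q → p))), u
2. □(¬q → □(q → p)), u
3. ¬(□¬q → □□(q → p)), u
4. □¬q, u
5. ¬□□(q → p), u
6. ¬□(q → p), v
7. ¬q → □(q → p), v
8. ¬q, v
9. □(q → p), v
10. ¬(q → p), w
11. q, w
12. ¬p, w
13. q → p, w
14. p, w
Accessibility: uRv, vRw
Branch closes: p and ¬p both at w.
All branches of the negation close; one closing branch shown above.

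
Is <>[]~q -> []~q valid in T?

Not valid

Tableau for the negation ~(<>[]~q -> []~q):
1. ~(<>[]~q -> []~q), w0
2. <>[]~q, w0
3. ~[]~q, w0
4. []~q, w1
5. ~q, w1
6. q, w2
Accessibility: w0Rw0, w0Rw1, w0Rw2, w1Rw1, w2Rw2
The negation has an open branch (countermodel exists).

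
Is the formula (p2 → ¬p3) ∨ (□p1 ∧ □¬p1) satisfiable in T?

1. (p2 → ¬p3) ∨ (□p1 ∧ □¬p1), 0
2. p2 → ¬p3, 0   [∨-rule on 1 (branches; this branch)]
3. ¬p3, 0   [→-rule on 2 (branches; this branch)]
Accessibility: 0R0

Satisfiable (open branch found)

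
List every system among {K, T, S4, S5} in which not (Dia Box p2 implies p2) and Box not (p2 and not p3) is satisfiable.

K, T, S4

S5-tableau for the formula:
1. not (Dia Box p2 implies p2) and Box not (p2 and not p3), 0
2. not (Dia Box p2 implies p2), 0
3. Box not (p2 and not p3), 0
4. Dia Box p2, 0
5. not p2, 0
6. not (p2 and not p3), 0
7. p3, 0
8. Box p2, 1
9. not (p2 and not p3), 1
10. p2, 0
Accessibility: 0R0, 0R1, 1R0, 1R1
Branch closes: p2 and not p2 both at 0.
Every branch closes (one shown): unsatisfiable in S5.
S4-tableau for the formula:
1. not (Dia Box p2 implies p2) and Box not (p2 and not p3), 0
2. not (Dia Box p2 implies p2), 0
3. Box not (p2 and not p3), 0
4. Dia Box p2, 0
5. not p2, 0
6. not (p2 and not p3), 0
7. p3, 0
8. Box p2, 1
9. not (p2 and not p3), 1
10. p2, 1
11. p3, 1
Accessibility: 0R0, 0R1, 1R1
Complete open branch: satisfiable in S4, hence also in K, T (this S4-model is also a K-model and a T-model).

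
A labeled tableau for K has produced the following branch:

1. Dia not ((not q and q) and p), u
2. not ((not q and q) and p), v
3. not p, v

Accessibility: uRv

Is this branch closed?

There is no literal clash: for every atom and world, at most one sign appears.

Not closed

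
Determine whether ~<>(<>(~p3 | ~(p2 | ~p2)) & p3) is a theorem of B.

Tableau for the negation <>(<>(~p3 | ~(p2 | ~p2)) & p3):
1. <>(<>(~p3 | ~(p2 | ~p2)) & p3), u
2. <>(~p3 | ~(p2 | ~p2)) & p3, v
3. <>(~p3 | ~(p2 | ~p2)), v
4. p3, v
5. ~p3 | ~(p2 | ~p2), w
6. ~p3, w
Accessibility: uRu, uRv, vRu, vRv, vRw, wRv, wRw
The negation has an open branch (countermodel exists).

No, not valid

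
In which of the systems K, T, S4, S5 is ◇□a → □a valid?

S5-tableau for the negation ¬(◇□a → □a):
1. ¬(◇□a → □a), w0
2. ◇□a, w0
3. ¬□a, w0
4. □a, w1
5. a, w0
6. a, w1
7. ¬a, w2
8. a, w2
Accessibility: w0Rw0, w0Rw1, w0Rw2, w1Rw0, w1Rw1, w1Rw2, w2Rw0, w2Rw1, w2Rw2
Branch closes: a and ¬a both at w2.
Every branch closes (one shown): valid in S5.
S4-tableau for the negation ¬(◇□a → □a):
1. ¬(◇□a → □a), w0
2. ◇□a, w0
3. ¬□a, w0
4. □a, w1
5. a, w1
6. ¬a, w2
Accessibility: w0Rw0, w0Rw1, w0Rw2, w1Rw1, w2Rw2
Complete open branch: countermodel on an S4-frame, so not valid in S4, nor in K, T (the same frame is also a K-frame and a T-frame).

S5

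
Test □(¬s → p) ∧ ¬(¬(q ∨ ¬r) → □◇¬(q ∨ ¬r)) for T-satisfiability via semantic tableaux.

1. □(¬s → p) ∧ ¬(¬(q ∨ ¬r) → □◇¬(q ∨ ¬r)), w0
2. □(¬s → p), w0
3. ¬(¬(q ∨ ¬r) → □◇¬(q ∨ ¬r)), w0
4. ¬(q ∨ ¬r), w0
5. ¬□◇¬(q ∨ ¬r), w0
6. ¬q, w0
7. r, w0
8. ¬s → p, w0
9. p, w0
10. ¬◇¬(q ∨ ¬r), w1
11. ¬s → p, w1
12. q ∨ ¬r, w1
13. p, w1
14. ¬r, w1
Accessibility: w0Rw0, w0Rw1, w1Rw1

Satisfiable (open branch found)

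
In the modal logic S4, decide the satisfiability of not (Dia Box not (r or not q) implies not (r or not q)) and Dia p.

Yes, satisfiable

1. not (Dia Box not (r or not q) implies not (r or not q)) and Dia p, u
2. not (Dia Box not (r or not q) implies not (r or not q)), u
3. Dia p, u
4. Dia Box not (r or not q), u
5. r or not q, u
6. not q, u
7. p, v
8. Box not (r or not q), w
9. not (r or not q), w
10. not r, w
11. q, w
Accessibility: uRu, uRv, uRw, vRv, wRw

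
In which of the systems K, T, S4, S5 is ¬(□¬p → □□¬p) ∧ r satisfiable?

S4-tableau for the formula:
1. ¬(□¬p → □□¬p) ∧ r, u
2. ¬(□¬p → □□¬p), u
3. r, u
4. □¬p, u
5. ¬□□¬p, u
6. ¬p, u
7. ¬□¬p, v
8. ¬p, v
9. p, w
10. ¬p, w
Accessibility: uRu, uRv, uRw, vRv, vRw, wRw
Branch closes: p and ¬p both at w.
Every branch closes (one shown): unsatisfiable in S4, hence also in S5 (every S5-frame is an S4-frame).
T-tableau for the formula:
1. ¬(□¬p → □□¬p) ∧ r, u
2. ¬(□¬p → □□¬p), u
3. r, u
4. □¬p, u
5. ¬□□¬p, u
6. ¬p, u
7. ¬□¬p, v
8. ¬p, v
9. p, w
Accessibility: uRu, uRv, vRv, vRw, wRw
Complete open branch: satisfiable in T, hence also in K (this T-model is also a K-model).

K, T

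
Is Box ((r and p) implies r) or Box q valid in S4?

Tableau for the negation not (Box ((r and p) implies r) or Box q):
1. not (Box ((r and p) implies r) or Box q), 0
2. not Box ((r and p) implies r), 0   [neg-or-rule on 1]
3. not Box q, 0   [neg-or-rule on 1]
4. not ((r and p) implies r), 1   [neg-Box-rule on 2: fresh world 1, 0R1]
5. r and p, 1   [neg-implies-rule on 4]
6. not r, 1   [neg-implies-rule on 4]
7. r, 1   [and-rule on 5]
8. p, 1   [and-rule on 5]
Accessibility: 0R0, 0R1, 1R1
Branch closes: r and not r both at 1.
All branches of the negation close; one closing branch shown above.

Yes, valid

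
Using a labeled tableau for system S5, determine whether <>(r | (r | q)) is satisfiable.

1. <>(r | (r | q)), u
2. r | (r | q), v   [<>-rule on 1: fresh world v, uRv]
3. r | q, v   [|-rule on 2 (branches; this branch)]
4. q, v   [|-rule on 3 (branches; this branch)]
Accessibility: uRu, uRv, vRu, vRv

Satisfiable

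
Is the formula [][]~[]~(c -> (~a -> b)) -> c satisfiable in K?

1. [][]~[]~(c -> (~a -> b)) -> c, w0
2. c, w0

Yes, satisfiable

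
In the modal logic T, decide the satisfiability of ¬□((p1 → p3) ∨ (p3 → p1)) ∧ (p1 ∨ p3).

Unsatisfiable

1. ¬□((p1 → p3) ∨ (p3 → p1)) ∧ (p1 ∨ p3), u
2. ¬□((p1 → p3) ∨ (p3 → p1)), u
3. p1 ∨ p3, u
4. p3, u
5. ¬((p1 → p3) ∨ (p3 → p1)), v
6. ¬(p1 → p3), v
7. ¬(p3 → p1), v
8. p1, v
9. ¬p3, v
10. p3, v
11. ¬p1, v
Accessibility: uRu, uRv, vRv
Branch closes: p3 and ¬p3 both at v.
(One branch shown.) All branches close.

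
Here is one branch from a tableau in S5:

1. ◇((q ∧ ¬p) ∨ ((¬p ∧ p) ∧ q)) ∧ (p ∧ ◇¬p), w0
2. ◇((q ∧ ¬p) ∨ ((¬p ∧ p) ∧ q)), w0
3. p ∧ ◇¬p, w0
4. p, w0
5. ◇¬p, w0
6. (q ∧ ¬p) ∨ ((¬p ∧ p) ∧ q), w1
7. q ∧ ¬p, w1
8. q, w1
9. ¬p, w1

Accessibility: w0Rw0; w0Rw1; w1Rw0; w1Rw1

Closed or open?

No atom appears with both signs at the same world.

Open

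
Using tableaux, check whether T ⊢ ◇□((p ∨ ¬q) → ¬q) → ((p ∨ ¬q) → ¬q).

Tableau for the negation ¬(◇□((p ∨ ¬q) → ¬q) → ((p ∨ ¬q) → ¬q)):
1. ¬(◇□((p ∨ ¬q) → ¬q) → ((p ∨ ¬q) → ¬q)), u
2. ◇□((p ∨ ¬q) → ¬q), u
3. ¬((p ∨ ¬q) → ¬q), u
4. p ∨ ¬q, u
5. q, u
6. p, u
7. □((p ∨ ¬q) → ¬q), v
8. (p ∨ ¬q) → ¬q, v
9. ¬q, v
Accessibility: uRu, uRv, vRv
The negation has an open branch (countermodel exists).

Invalid (countermodel exists)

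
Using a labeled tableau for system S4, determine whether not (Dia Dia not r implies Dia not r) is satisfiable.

1. not (Dia Dia not r implies Dia not r), w0
2. Dia Dia not r, w0
3. not Dia not r, w0
4. r, w0
5. Dia not r, w1
6. r, w1
7. not r, w2
8. r, w2
Accessibility: w0Rw0, w0Rw1, w0Rw2, w1Rw1, w1Rw2, w2Rw2
Branch closes: r and not r both at w2.
(One branch shown.) All branches close.

No, unsatisfiable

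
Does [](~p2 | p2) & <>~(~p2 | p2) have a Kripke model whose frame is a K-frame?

Unsatisfiable (every branch closes)

1. [](~p2 | p2) & <>~(~p2 | p2), u
2. [](~p2 | p2), u
3. <>~(~p2 | p2), u
4. ~(~p2 | p2), v
5. p2, v
6. ~p2, v
Accessibility: uRv
Branch closes: p2 and ~p2 both at v.
(One branch shown.) All branches close.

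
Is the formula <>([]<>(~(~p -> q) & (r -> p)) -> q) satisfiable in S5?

Satisfiable

1. <>([]<>(~(~p -> q) & (r -> p)) -> q), u
2. []<>(~(~p -> q) & (r -> p)) -> q, v   [<>-rule on 1: fresh world v, uRv]
3. q, v   [->-rule on 2 (branches; this branch)]
Accessibility: uRu, uRv, vRu, vRv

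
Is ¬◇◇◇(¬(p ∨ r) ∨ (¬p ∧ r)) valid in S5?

No, not valid

Tableau for the negation ◇◇◇(¬(p ∨ r) ∨ (¬p ∧ r)):
1. ◇◇◇(¬(p ∨ r) ∨ (¬p ∧ r)), w0
2. ◇◇(¬(p ∨ r) ∨ (¬p ∧ r)), w1
3. ◇(¬(p ∨ r) ∨ (¬p ∧ r)), w2
4. ¬(p ∨ r) ∨ (¬p ∧ r), w3
5. ¬p ∧ r, w3
6. ¬p, w3
7. r, w3
Accessibility: w0Rw0, w0Rw1, w0Rw2, w0Rw3, w1Rw0, w1Rw1, w1Rw2, w1Rw3, w2Rw0, w2Rw1, w2Rw2, w2Rw3, w3Rw0, w3Rw1, w3Rw2, w3Rw3
The negation has an open branch (countermodel exists).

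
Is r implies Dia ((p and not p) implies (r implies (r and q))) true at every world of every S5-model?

Valid

Tableau for the negation not (r implies Dia ((p and not p) implies (r implies (r and q)))):
1. not (r implies Dia ((p and not p) implies (r implies (r and q)))), 0
2. r, 0   [neg-implies-rule on 1]
3. not Dia ((p and not p) implies (r implies (r and q))), 0   [neg-implies-rule on 1]
4. not ((p and not p) implies (r implies (r and q))), 0   [neg-Dia-rule on 3 via 0R0]
5. p and not p, 0   [neg-implies-rule on 4]
6. not (r implies (r and q)), 0   [neg-implies-rule on 4]
7. p, 0   [and-rule on 5]
8. not p, 0   [and-rule on 5]
Accessibility: 0R0
Branch closes: p and not p both at 0.
All branches of the negation close; one closing branch shown above.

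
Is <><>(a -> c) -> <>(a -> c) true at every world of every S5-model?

Valid

Tableau for the negation ~(<><>(a -> c) -> <>(a -> c)):
1. ~(<><>(a -> c) -> <>(a -> c)), 0
2. <><>(a -> c), 0
3. ~<>(a -> c), 0
4. ~(a -> c), 0
5. a, 0
6. ~c, 0
7. <>(a -> c), 1
8. ~(a -> c), 1
9. a, 1
10. ~c, 1
11. a -> c, 2
12. ~(a -> c), 2
13. a, 2
14. ~c, 2
15. c, 2
Accessibility: 0R0, 0R1, 0R2, 1R0, 1R1, 1R2, 2R0, 2R1, 2R2
Branch closes: c and ~c both at 2.
All branches of the negation close; one closing branch shown above.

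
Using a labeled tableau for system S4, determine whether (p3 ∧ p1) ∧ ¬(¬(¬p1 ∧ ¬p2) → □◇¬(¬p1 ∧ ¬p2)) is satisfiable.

Satisfiable (open branch found)

1. (p3 ∧ p1) ∧ ¬(¬(¬p1 ∧ ¬p2) → □◇¬(¬p1 ∧ ¬p2)), w0
2. p3 ∧ p1, w0
3. ¬(¬(¬p1 ∧ ¬p2) → □◇¬(¬p1 ∧ ¬p2)), w0
4. p3, w0
5. p1, w0
6. ¬(¬p1 ∧ ¬p2), w0
7. ¬□◇¬(¬p1 ∧ ¬p2), w0
8. p2, w0
9. ¬◇¬(¬p1 ∧ ¬p2), w1
10. ¬p1 ∧ ¬p2, w1
11. ¬p1, w1
12. ¬p2, w1
Accessibility: w0Rw0, w0Rw1, w1Rw1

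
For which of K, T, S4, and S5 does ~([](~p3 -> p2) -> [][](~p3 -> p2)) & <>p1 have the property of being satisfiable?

K, T

S4-tableau for the formula:
1. ~([](~p3 -> p2) -> [][](~p3 -> p2)) & <>p1, w0
2. ~([](~p3 -> p2) -> [][](~p3 -> p2)), w0   [&-rule on 1]
3. <>p1, w0   [&-rule on 1]
4. [](~p3 -> p2), w0   [~->-rule on 2]
5. ~[][](~p3 -> p2), w0   [~->-rule on 2]
6. ~p3 -> p2, w0   [[]-rule on 4 via w0Rw0]
7. p2, w0   [->-rule on 6 (branches; this branch)]
8. p1, w1   [<>-rule on 3: fresh world w1, w0Rw1]
9. ~p3 -> p2, w1   [[]-rule on 4 via w0Rw1]
10. p2, w1   [->-rule on 9 (branches; this branch)]
11. ~[](~p3 -> p2), w2   [~[]-rule on 5: fresh world w2, w0Rw2]
12. ~p3 -> p2, w2   [[]-rule on 4 via w0Rw2]
13. p2, w2   [->-rule on 12 (branches; this branch)]
14. ~(~p3 -> p2), w3   [~[]-rule on 11: fresh world w3, w2Rw3]
15. ~p3, w3   [~->-rule on 14]
16. ~p2, w3   [~->-rule on 14]
17. ~p3 -> p2, w3   [[]-rule on 4 via w0Rw3]
18. p2, w3   [->-rule on 17 (branches; this branch)]
Accessibility: w0Rw0, w0Rw1, w0Rw2, w0Rw3, w1Rw1, w2Rw2, w2Rw3, w3Rw3
Branch closes: p2 and ~p2 both at w3.
Every branch closes (one shown): unsatisfiable in S4, hence also in S5 (every S5-frame is an S4-frame).
T-tableau for the formula:
1. ~([](~p3 -> p2) -> [][](~p3 -> p2)) & <>p1, w0
2. ~([](~p3 -> p2) -> [][](~p3 -> p2)), w0   [&-rule on 1]
3. <>p1, w0   [&-rule on 1]
4. [](~p3 -> p2), w0   [~->-rule on 2]
5. ~[][](~p3 -> p2), w0   [~->-rule on 2]
6. ~p3 -> p2, w0   [[]-rule on 4 via w0Rw0]
7. p2, w0   [->-rule on 6 (branches; this branch)]
8. p1, w1   [<>-rule on 3: fresh world w1, w0Rw1]
9. ~p3 -> p2, w1   [[]-rule on 4 via w0Rw1]
10. p2, w1   [->-rule on 9 (branches; this branch)]
11. ~[](~p3 -> p2), w2   [~[]-rule on 5: fresh world w2, w0Rw2]
12. ~p3 -> p2, w2   [[]-rule on 4 via w0Rw2]
13. p2, w2   [->-rule on 12 (branches; this branch)]
14. ~(~p3 -> p2), w3   [~[]-rule on 11: fresh world w3, w2Rw3]
15. ~p3, w3   [~->-rule on 14]
16. ~p2, w3   [~->-rule on 14]
Accessibility: w0Rw0, w0Rw1, w0Rw2, w1Rw1, w2Rw2, w2Rw3, w3Rw3
Complete open branch: satisfiable in T, hence also in K (this T-model is also a K-model).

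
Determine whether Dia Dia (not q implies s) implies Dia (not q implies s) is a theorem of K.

Not valid

Tableau for the negation not (Dia Dia (not q implies s) implies Dia (not q implies s)):
1. not (Dia Dia (not q implies s) implies Dia (not q implies s)), u
2. Dia Dia (not q implies s), u
3. not Dia (not q implies s), u
4. Dia (not q implies s), v
5. not (not q implies s), v
6. not q, v
7. not s, v
8. not q implies s, w
9. s, w
Accessibility: uRv, vRw
The negation has an open branch (countermodel exists).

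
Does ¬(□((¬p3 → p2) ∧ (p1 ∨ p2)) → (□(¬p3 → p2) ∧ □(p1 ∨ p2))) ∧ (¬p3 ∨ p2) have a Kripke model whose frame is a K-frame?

1. ¬(□((¬p3 → p2) ∧ (p1 ∨ p2)) → (□(¬p3 → p2) ∧ □(p1 ∨ p2))) ∧ (¬p3 ∨ p2), w0
2. ¬(□((¬p3 → p2) ∧ (p1 ∨ p2)) → (□(¬p3 → p2) ∧ □(p1 ∨ p2))), w0   [∧-rule on 1]
3. ¬p3 ∨ p2, w0   [∧-rule on 1]
4. □((¬p3 → p2) ∧ (p1 ∨ p2)), w0   [¬→-rule on 2]
5. ¬(□(¬p3 → p2) ∧ □(p1 ∨ p2)), w0   [¬→-rule on 2]
6. p2, w0   [∨-rule on 3 (branches; this branch)]
7. ¬□(p1 ∨ p2), w0   [¬∧-rule on 5 (branches; this branch)]
8. ¬(p1 ∨ p2), w1   [¬□-rule on 7: fresh world w1, w0Rw1]
9. ¬p1, w1   [¬∨-rule on 8]
10. ¬p2, w1   [¬∨-rule on 8]
11. (¬p3 → p2) ∧ (p1 ∨ p2), w1   [□-rule on 4 via w0Rw1]
12. ¬p3 → p2, w1   [∧-rule on 11]
13. p1 ∨ p2, w1   [∧-rule on 11]
14. p3, w1   [→-rule on 12 (branches; this branch)]
15. p2, w1   [∨-rule on 13 (branches; this branch)]
Accessibility: w0Rw1
Branch closes: p2 and ¬p2 both at w1.
Every branch closes; the branch above is one of them.

Unsatisfiable (every branch closes)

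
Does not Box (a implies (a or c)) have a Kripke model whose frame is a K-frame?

1. not Box (a implies (a or c)), u
2. not (a implies (a or c)), v
3. a, v
4. not (a or c), v
5. not a, v
6. not c, v
Accessibility: uRv
Branch closes: a and not a both at v.
(One branch shown.) All branches close.

Unsatisfiable (every branch closes)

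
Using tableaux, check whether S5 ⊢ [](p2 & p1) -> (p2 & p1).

Tableau for the negation ~([](p2 & p1) -> (p2 & p1)):
1. ~([](p2 & p1) -> (p2 & p1)), w0
2. [](p2 & p1), w0
3. ~(p2 & p1), w0
4. p2 & p1, w0
5. p2, w0
6. p1, w0
7. ~p1, w0
Accessibility: w0Rw0
Branch closes: p1 and ~p1 both at w0.
All branches of the negation close; one closing branch shown above.

Valid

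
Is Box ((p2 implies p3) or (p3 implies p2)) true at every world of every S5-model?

Tableau for the negation not Box ((p2 implies p3) or (p3 implies p2)):
1. not Box ((p2 implies p3) or (p3 implies p2)), 0
2. not ((p2 implies p3) or (p3 implies p2)), 1
3. not (p2 implies p3), 1
4. not (p3 implies p2), 1
5. p2, 1
6. not p3, 1
7. p3, 1
8. not p2, 1
Accessibility: 0R0, 0R1, 1R0, 1R1
Branch closes: p3 and not p3 both at 1.
All branches of the negation close; one closing branch shown above.

Valid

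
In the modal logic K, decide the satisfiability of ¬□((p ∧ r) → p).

No, unsatisfiable

1. ¬□((p ∧ r) → p), w0
2. ¬((p ∧ r) → p), w1   [¬□-rule on 1: fresh world w1, w0Rw1]
3. p ∧ r, w1   [¬→-rule on 2]
4. ¬p, w1   [¬→-rule on 2]
5. p, w1   [∧-rule on 3]
6. r, w1   [∧-rule on 3]
Accessibility: w0Rw1
Branch closes: p and ¬p both at w1.
All branches of the tableau close; one closing branch shown above.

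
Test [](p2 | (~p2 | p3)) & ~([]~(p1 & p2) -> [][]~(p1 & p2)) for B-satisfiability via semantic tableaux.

1. [](p2 | (~p2 | p3)) & ~([]~(p1 & p2) -> [][]~(p1 & p2)), 0
2. [](p2 | (~p2 | p3)), 0
3. ~([]~(p1 & p2) -> [][]~(p1 & p2)), 0
4. []~(p1 & p2), 0
5. ~[][]~(p1 & p2), 0
6. p2 | (~p2 | p3), 0
7. ~(p1 & p2), 0
8. ~p2 | p3, 0
9. ~p2, 0
10. p3, 0
11. ~[]~(p1 & p2), 1
12. p2 | (~p2 | p3), 1
13. ~(p1 & p2), 1
14. ~p2 | p3, 1
15. ~p2, 1
16. p3, 1
17. p1 & p2, 2
18. p1, 2
19. p2, 2
Accessibility: 0R0, 0R1, 1R0, 1R1, 1R2, 2R1, 2R2

Satisfiable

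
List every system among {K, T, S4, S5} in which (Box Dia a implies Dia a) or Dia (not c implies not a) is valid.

T-tableau for the negation not ((Box Dia a implies Dia a) or Dia (not c implies not a)):
1. not ((Box Dia a implies Dia a) or Dia (not c implies not a)), w0
2. not (Box Dia a implies Dia a), w0
3. not Dia (not c implies not a), w0
4. Box Dia a, w0
5. not Dia a, w0
6. not (not c implies not a), w0
7. not c, w0
8. a, w0
9. Dia a, w0
10. not a, w0
Accessibility: w0Rw0
Branch closes: a and not a both at w0.
Every branch closes (one shown): valid in T, hence also in S4, S5 (every theorem of T is a theorem of S4 and S5).
K-tableau for the negation not ((Box Dia a implies Dia a) or Dia (not c implies not a)):
1. not ((Box Dia a implies Dia a) or Dia (not c implies not a)), w0
2. not (Box Dia a implies Dia a), w0
3. not Dia (not c implies not a), w0
4. Box Dia a, w0
5. not Dia a, w0
Complete open branch: countermodel on a K-frame, so not valid in K.

T, S4, S5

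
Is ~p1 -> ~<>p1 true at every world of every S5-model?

Tableau for the negation ~(~p1 -> ~<>p1):
1. ~(~p1 -> ~<>p1), w0
2. ~p1, w0
3. <>p1, w0
4. p1, w1
Accessibility: w0Rw0, w0Rw1, w1Rw0, w1Rw1
The negation has an open branch (countermodel exists).

Not valid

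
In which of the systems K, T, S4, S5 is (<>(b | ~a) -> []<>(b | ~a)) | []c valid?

S5

S4-tableau for the negation ~((<>(b | ~a) -> []<>(b | ~a)) | []c):
1. ~((<>(b | ~a) -> []<>(b | ~a)) | []c), u
2. ~(<>(b | ~a) -> []<>(b | ~a)), u   [~|-rule on 1]
3. ~[]c, u   [~|-rule on 1]
4. <>(b | ~a), u   [~->-rule on 2]
5. ~[]<>(b | ~a), u   [~->-rule on 2]
6. ~c, v   [~[]-rule on 3: fresh world v, uRv]
7. b | ~a, w   [<>-rule on 4: fresh world w, uRw]
8. ~a, w   [|-rule on 7 (branches; this branch)]
9. ~<>(b | ~a), x   [~[]-rule on 5: fresh world x, uRx]
10. ~(b | ~a), x   [~<>-rule on 9 via xRx]
11. ~b, x   [~|-rule on 10]
12. a, x   [~|-rule on 10]
Accessibility: uRu, uRv, uRw, uRx, vRv, wRw, xRx
Complete open branch: countermodel on an S4-frame, so not valid in S4, nor in K, T (the same frame is also a K-frame and a T-frame).
S5-tableau for the negation ~((<>(b | ~a) -> []<>(b | ~a)) | []c):
1. ~((<>(b | ~a) -> []<>(b | ~a)) | []c), u
2. ~(<>(b | ~a) -> []<>(b | ~a)), u   [~|-rule on 1]
3. ~[]c, u   [~|-rule on 1]
4. <>(b | ~a), u   [~->-rule on 2]
5. ~[]<>(b | ~a), u   [~->-rule on 2]
6. ~c, v   [~[]-rule on 3: fresh world v, uRv]
7. b | ~a, w   [<>-rule on 4: fresh world w, uRw]
8. ~a, w   [|-rule on 7 (branches; this branch)]
9. ~<>(b | ~a), x   [~[]-rule on 5: fresh world x, uRx]
10. ~(b | ~a), u   [~<>-rule on 9 via xRu]
11. ~b, u   [~|-rule on 10]
12. a, u   [~|-rule on 10]
13. ~(b | ~a), v   [~<>-rule on 9 via xRv]
14. ~b, v   [~|-rule on 13]
15. a, v   [~|-rule on 13]
16. ~(b | ~a), w   [~<>-rule on 9 via xRw]
17. ~b, w   [~|-rule on 16]
18. a, w   [~|-rule on 16]
Accessibility: uRu, uRv, uRw, uRx, vRu, vRv, vRw, vRx, wRu, wRv, wRw, wRx, xRu, xRv, xRw, xRx
Branch closes: a and ~a both at w.
Every branch closes (one shown): valid in S5.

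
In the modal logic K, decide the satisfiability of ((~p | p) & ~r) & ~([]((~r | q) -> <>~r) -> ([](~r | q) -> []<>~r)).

1. ((~p | p) & ~r) & ~([]((~r | q) -> <>~r) -> ([](~r | q) -> []<>~r)), u
2. (~p | p) & ~r, u
3. ~([]((~r | q) -> <>~r) -> ([](~r | q) -> []<>~r)), u
4. ~p | p, u
5. ~r, u
6. []((~r | q) -> <>~r), u
7. ~([](~r | q) -> []<>~r), u
8. [](~r | q), u
9. ~[]<>~r, u
10. p, u
11. ~<>~r, v
12. (~r | q) -> <>~r, v
13. ~r | q, v
14. <>~r, v
15. q, v
16. ~r, w
17. r, w
Accessibility: uRv, vRw
Branch closes: r and ~r both at w.
All branches of the tableau close; one closing branch shown above.

Unsatisfiable (every branch closes)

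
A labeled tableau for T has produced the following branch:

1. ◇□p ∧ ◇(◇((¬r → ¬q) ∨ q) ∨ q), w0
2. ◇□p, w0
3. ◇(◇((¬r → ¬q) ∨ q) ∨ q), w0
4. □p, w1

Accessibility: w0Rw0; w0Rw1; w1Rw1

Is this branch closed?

No, open

No atom appears with both signs at the same world.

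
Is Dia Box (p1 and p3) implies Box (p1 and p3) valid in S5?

Tableau for the negation not (Dia Box (p1 and p3) implies Box (p1 and p3)):
1. not (Dia Box (p1 and p3) implies Box (p1 and p3)), 0
2. Dia Box (p1 and p3), 0   [neg-implies-rule on 1]
3. not Box (p1 and p3), 0   [neg-implies-rule on 1]
4. Box (p1 and p3), 1   [Dia-rule on 2: fresh world 1, 0R1]
5. p1 and p3, 0   [Box-rule on 4 via 1R0]
6. p1, 0   [and-rule on 5]
7. p3, 0   [and-rule on 5]
8. p1 and p3, 1   [Box-rule on 4 via 1R1]
9. p1, 1   [and-rule on 8]
10. p3, 1   [and-rule on 8]
11. not (p1 and p3), 2   [neg-Box-rule on 3: fresh world 2, 0R2]
12. p1 and p3, 2   [Box-rule on 4 via 1R2]
13. p1, 2   [and-rule on 12]
14. p3, 2   [and-rule on 12]
15. not p3, 2   [neg-and-rule on 11 (branches; this branch)]
Accessibility: 0R0, 0R1, 0R2, 1R0, 1R1, 1R2, 2R0, 2R1, 2R2
Branch closes: p3 and not p3 both at 2.
Every branch of the negation's tableau closes; the branch above is one of them.

Yes, valid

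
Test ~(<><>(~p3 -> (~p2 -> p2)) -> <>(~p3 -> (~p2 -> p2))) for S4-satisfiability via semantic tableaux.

Unsatisfiable

1. ~(<><>(~p3 -> (~p2 -> p2)) -> <>(~p3 -> (~p2 -> p2))), 0
2. <><>(~p3 -> (~p2 -> p2)), 0
3. ~<>(~p3 -> (~p2 -> p2)), 0
4. ~(~p3 -> (~p2 -> p2)), 0
5. ~p3, 0
6. ~(~p2 -> p2), 0
7. ~p2, 0
8. <>(~p3 -> (~p2 -> p2)), 1
9. ~(~p3 -> (~p2 -> p2)), 1
10. ~p3, 1
11. ~(~p2 -> p2), 1
12. ~p2, 1
13. ~p3 -> (~p2 -> p2), 2
14. ~(~p3 -> (~p2 -> p2)), 2
15. ~p3, 2
16. ~(~p2 -> p2), 2
17. ~p2, 2
18. ~p2 -> p2, 2
19. p2, 2
Accessibility: 0R0, 0R1, 0R2, 1R1, 1R2, 2R2
Branch closes: p2 and ~p2 both at 2.
(One branch shown.) All branches close.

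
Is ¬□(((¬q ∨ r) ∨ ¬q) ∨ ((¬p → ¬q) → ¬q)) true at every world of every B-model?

Tableau for the negation □(((¬q ∨ r) ∨ ¬q) ∨ ((¬p → ¬q) → ¬q)):
1. □(((¬q ∨ r) ∨ ¬q) ∨ ((¬p → ¬q) → ¬q)), w0
2. ((¬q ∨ r) ∨ ¬q) ∨ ((¬p → ¬q) → ¬q), w0
3. (¬p → ¬q) → ¬q, w0
4. ¬q, w0
Accessibility: w0Rw0
The negation has an open branch (countermodel exists).

Invalid (countermodel exists)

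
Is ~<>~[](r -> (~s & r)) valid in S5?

No, not valid

Tableau for the negation <>~[](r -> (~s & r)):
1. <>~[](r -> (~s & r)), 0
2. ~[](r -> (~s & r)), 1
3. ~(r -> (~s & r)), 2
4. r, 2
5. ~(~s & r), 2
6. s, 2
Accessibility: 0R0, 0R1, 0R2, 1R0, 1R1, 1R2, 2R0, 2R1, 2R2
The negation has an open branch (countermodel exists).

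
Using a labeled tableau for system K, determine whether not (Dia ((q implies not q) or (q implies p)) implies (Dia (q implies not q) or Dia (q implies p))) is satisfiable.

1. not (Dia ((q implies not q) or (q implies p)) implies (Dia (q implies not q) or Dia (q implies p))), 0
2. Dia ((q implies not q) or (q implies p)), 0
3. not (Dia (q implies not q) or Dia (q implies p)), 0
4. not Dia (q implies not q), 0
5. not Dia (q implies p), 0
6. (q implies not q) or (q implies p), 1
7. not (q implies not q), 1
8. q, 1
9. not (q implies p), 1
10. not p, 1
11. q implies p, 1
12. p, 1
Accessibility: 0R1
Branch closes: p and not p both at 1.
(One branch shown.) All branches close.

No, unsatisfiable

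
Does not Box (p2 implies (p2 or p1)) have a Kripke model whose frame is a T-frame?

Unsatisfiable

1. not Box (p2 implies (p2 or p1)), 0
2. not (p2 implies (p2 or p1)), 1   [neg-Box-rule on 1: fresh world 1, 0R1]
3. p2, 1   [neg-implies-rule on 2]
4. not (p2 or p1), 1   [neg-implies-rule on 2]
5. not p2, 1   [neg-or-rule on 4]
6. not p1, 1   [neg-or-rule on 4]
Accessibility: 0R0, 0R1, 1R1
Branch closes: p2 and not p2 both at 1.
(One branch shown.) All branches close.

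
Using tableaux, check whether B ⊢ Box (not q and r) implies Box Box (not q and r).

Not valid

Tableau for the negation not (Box (not q and r) implies Box Box (not q and r)):
1. not (Box (not q and r) implies Box Box (not q and r)), 0
2. Box (not q and r), 0   [neg-implies-rule on 1]
3. not Box Box (not q and r), 0   [neg-implies-rule on 1]
4. not q and r, 0   [Box-rule on 2 via 0R0]
5. not q, 0   [and-rule on 4]
6. r, 0   [and-rule on 4]
7. not Box (not q and r), 1   [neg-Box-rule on 3: fresh world 1, 0R1]
8. not q and r, 1   [Box-rule on 2 via 0R1]
9. not q, 1   [and-rule on 8]
10. r, 1   [and-rule on 8]
11. not (not q and r), 2   [neg-Box-rule on 7: fresh world 2, 1R2]
12. not r, 2   [neg-and-rule on 11 (branches; this branch)]
Accessibility: 0R0, 0R1, 1R0, 1R1, 1R2, 2R1, 2R2
The negation has an open branch (countermodel exists).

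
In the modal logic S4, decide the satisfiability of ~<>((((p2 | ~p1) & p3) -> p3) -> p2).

1. ~<>((((p2 | ~p1) & p3) -> p3) -> p2), w0
2. ~((((p2 | ~p1) & p3) -> p3) -> p2), w0   [~<>-rule on 1 via w0Rw0]
3. ((p2 | ~p1) & p3) -> p3, w0   [~->-rule on 2]
4. ~p2, w0   [~->-rule on 2]
5. p3, w0   [->-rule on 3 (branches; this branch)]
Accessibility: w0Rw0

Yes, satisfiable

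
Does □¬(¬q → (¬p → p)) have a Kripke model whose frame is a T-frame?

1. □¬(¬q → (¬p → p)), u
2. ¬(¬q → (¬p → p)), u   [□-rule on 1 via uRu]
3. ¬q, u   [¬→-rule on 2]
4. ¬(¬p → p), u   [¬→-rule on 2]
5. ¬p, u   [¬→-rule on 4]
Accessibility: uRu

Satisfiable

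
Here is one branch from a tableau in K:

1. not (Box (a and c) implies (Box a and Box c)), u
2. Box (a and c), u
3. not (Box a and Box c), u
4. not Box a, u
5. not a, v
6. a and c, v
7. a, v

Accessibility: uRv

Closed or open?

Closed

Both a and not a appear at v.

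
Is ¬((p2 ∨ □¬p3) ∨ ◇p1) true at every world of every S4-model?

No, not valid

Tableau for the negation (p2 ∨ □¬p3) ∨ ◇p1:
1. (p2 ∨ □¬p3) ∨ ◇p1, u
2. ◇p1, u
3. p1, v
Accessibility: uRu, uRv, vRv
The negation has an open branch (countermodel exists).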